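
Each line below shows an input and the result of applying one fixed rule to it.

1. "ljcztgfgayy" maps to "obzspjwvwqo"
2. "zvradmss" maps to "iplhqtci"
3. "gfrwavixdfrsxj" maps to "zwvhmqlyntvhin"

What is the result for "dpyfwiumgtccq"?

What's happening: shift every letter 10 places backward in the alphabet (wrapping around), then move the last character to the front.
"dpyfwiumgtccq" → "tfovmykcwjssg" → "gtfovmykcwjss".

gtfovmykcwjss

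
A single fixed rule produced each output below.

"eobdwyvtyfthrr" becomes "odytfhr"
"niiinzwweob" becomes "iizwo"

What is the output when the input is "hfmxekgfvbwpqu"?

fxkfbpu

The rule is to keep every other character starting from the second (positions 2nd, 4th, 6th, ...).
On "hfmxekgfvbwpqu" that produces "fxkfbpu".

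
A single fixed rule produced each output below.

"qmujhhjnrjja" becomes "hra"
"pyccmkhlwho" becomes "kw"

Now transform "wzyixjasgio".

jg

In each case the input is transformed by: delete the first 3 characters, then keep one character in every 3, starting at position 3 (positions 3rd, 6th, 9th, ...).
Working it through for "wzyixjasgio": intermediate "ixjasgio", final "jg".
(Check on "pyccmkhlwho": → "cmkhlwho" → "kw" ✓)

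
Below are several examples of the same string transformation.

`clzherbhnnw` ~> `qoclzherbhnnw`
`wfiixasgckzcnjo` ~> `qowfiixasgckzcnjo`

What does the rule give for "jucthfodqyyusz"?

qojucthfodqyyusz

The rule is to prepend "qo".
"jucthfodqyyusz" → "qojucthfodqyyusz".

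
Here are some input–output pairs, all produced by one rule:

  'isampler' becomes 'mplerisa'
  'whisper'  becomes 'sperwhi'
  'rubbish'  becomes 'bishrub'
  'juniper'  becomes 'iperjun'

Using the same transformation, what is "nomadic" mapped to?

adicnom

The rule is to move the first 3 characters to the end (rotate left by 3).
Applying that to "nomadic" gives "adicnom".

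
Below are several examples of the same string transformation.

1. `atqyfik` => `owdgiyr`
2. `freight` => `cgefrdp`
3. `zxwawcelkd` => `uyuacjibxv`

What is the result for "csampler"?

yknjcpaq

Each output is the input with this applied: move the first 2 characters to the end (rotate left by 2), then shift every letter 2 places backward in the alphabet (wrapping around).
On "csampler": the first step gives "amplercs", and the second then gives "yknjcpaq".
(Check on "atqyfik": → "qyfikat" → "owdgiyr" ✓)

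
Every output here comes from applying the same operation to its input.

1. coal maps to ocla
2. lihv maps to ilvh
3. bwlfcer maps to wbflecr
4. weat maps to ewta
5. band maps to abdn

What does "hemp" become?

In each case the input is transformed by: swap each adjacent pair of characters (1↔2, 3↔4, ...).
So "hemp" becomes "ehpm".

ehpm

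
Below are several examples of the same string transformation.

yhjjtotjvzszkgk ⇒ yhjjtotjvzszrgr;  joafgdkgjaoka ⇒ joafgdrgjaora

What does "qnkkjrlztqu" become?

In each case the input is transformed by: replace every "k" with "r".
"qnkkjrlztqu" → "qnrrjrlztqu".

qnrrjrlztqu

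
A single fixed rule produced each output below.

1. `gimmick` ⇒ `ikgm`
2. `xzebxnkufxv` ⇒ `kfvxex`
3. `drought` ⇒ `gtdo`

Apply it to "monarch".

rhmn

The rule is to keep every other character starting from the first (positions 1st, 3rd, 5th, ...), then swap the front and back halves of the string.
Doing the same to "monarch": "rhmn".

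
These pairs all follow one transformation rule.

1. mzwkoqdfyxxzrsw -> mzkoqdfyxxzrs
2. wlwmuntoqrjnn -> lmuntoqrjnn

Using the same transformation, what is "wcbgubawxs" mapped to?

What's happening: remove every "w".
Applying that to "wcbgubawxs" gives "cbgubaxs".

cbgubaxs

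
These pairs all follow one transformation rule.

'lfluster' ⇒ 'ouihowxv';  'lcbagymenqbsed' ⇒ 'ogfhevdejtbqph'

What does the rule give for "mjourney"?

What's happening: shift every letter 3 places forward in the alphabet (wrapping around), then take characters alternately from the front and the back (1st, last, 2nd, 2nd-last, ...).
On "mjourney": the first step gives "pmrxuqhb", and the second then gives "pbmhrqxu".

pbmhrqxu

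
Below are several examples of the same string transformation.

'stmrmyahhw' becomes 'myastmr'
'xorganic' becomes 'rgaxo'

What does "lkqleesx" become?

The pattern: delete the last 3 characters, then move the last 3 characters to the front (rotate right by 3).
On "lkqleesx": the first step gives "lkqle", and the second then gives "qlelk".

qlelk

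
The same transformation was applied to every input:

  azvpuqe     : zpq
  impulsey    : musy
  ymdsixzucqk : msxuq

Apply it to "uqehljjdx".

The pattern: keep every other character starting from the second (positions 2nd, 4th, 6th, ...).
So "uqehljjdx" becomes "qhjd".

qhjd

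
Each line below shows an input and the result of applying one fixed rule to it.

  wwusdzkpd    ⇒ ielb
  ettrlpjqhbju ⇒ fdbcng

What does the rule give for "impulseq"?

The rule is to keep every other character starting from the second (positions 2nd, 4th, 6th, ...), then shift every letter 12 places forward in the alphabet (wrapping around).
Working it through for "impulseq": intermediate "musq", final "ygec".

ygec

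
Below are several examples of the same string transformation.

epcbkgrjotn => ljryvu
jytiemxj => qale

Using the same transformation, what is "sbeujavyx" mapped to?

The transformation: keep every other character starting from the first (positions 1st, 3rd, 5th, ...), then shift every letter 7 places forward in the alphabet (wrapping around).
On "sbeujavyx" that produces "zlqce".
(Check on "epcbkgrjotn": → "eckron" → "ljryvu" ✓)

zlqce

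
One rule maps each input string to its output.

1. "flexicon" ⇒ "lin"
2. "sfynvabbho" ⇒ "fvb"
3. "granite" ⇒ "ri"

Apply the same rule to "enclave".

Looking at the pairs, the operation is to keep one character in every 3, starting at position 2 (positions 2nd, 5th, 8th, ...).
Doing the same to "enclave": "na".

na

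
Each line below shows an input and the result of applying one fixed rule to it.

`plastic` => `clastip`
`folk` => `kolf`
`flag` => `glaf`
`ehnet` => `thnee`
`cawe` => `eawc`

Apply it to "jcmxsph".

Rule — swap the first and last characters.
"jcmxsph" → "hcmxspj".

hcmxspj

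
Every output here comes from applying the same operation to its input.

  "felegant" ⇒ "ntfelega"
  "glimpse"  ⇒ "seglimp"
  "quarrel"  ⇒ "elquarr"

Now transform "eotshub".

ubeotsh

Looking at the pairs, the operation is to move the last 2 characters to the front (rotate right by 2).
For "eotshub" the result is "ubeotsh".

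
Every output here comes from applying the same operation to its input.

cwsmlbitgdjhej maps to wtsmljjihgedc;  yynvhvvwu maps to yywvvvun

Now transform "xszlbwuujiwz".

zzxwwuuslji

The rule is to sort the characters into reverse alphabetical order, then delete the last character.
"xszlbwuujiwz" → "zzxwwuusljib" → "zzxwwuuslji".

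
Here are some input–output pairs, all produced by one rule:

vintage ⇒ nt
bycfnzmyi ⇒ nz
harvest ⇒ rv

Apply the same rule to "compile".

mp

In each case the input is transformed by: move the last 3 characters to the front (rotate right by 3), then keep only the last 2 characters.
"compile" → "ilecomp" → "mp".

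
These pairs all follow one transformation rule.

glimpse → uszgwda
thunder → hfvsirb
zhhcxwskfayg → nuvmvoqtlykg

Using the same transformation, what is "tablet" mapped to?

The pattern: take characters alternately from the front and the back (1st, last, 2nd, 2nd-last, ...), then shift every letter 12 places backward in the alphabet (wrapping around).
Applying both steps to "tablet": "ttaebl", then "hhospz".

hhospz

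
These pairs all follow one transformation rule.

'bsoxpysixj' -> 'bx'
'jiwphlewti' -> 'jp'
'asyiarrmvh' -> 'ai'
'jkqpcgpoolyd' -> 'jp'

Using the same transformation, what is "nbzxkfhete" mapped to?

nx

What's happening: keep one character in every 3, starting at position 1 (positions 1st, 4th, 7th, ...), then delete the last 2 characters.
Working it through for "nbzxkfhete": intermediate "nxhe", final "nx".
(Check on "jiwphlewti": → "jpei" → "jp" ✓)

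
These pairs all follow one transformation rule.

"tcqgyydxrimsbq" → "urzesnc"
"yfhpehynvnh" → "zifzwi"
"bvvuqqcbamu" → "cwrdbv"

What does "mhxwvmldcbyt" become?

The pattern: keep every other character starting from the first (positions 1st, 3rd, 5th, ...), then shift every letter 1 place forward in the alphabet (wrapping around).
Starting from "mhxwvmldcbyt": after the first operation, "mxvlcy"; after the second, "nywmdz".
(Check on "bvvuqqcbamu": → "bvqcau" → "cwrdbv" ✓)

nywmdz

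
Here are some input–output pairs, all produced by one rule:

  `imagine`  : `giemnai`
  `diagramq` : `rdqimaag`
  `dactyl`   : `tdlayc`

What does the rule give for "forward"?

wfdorra

In each case the input is transformed by: take characters alternately from the front and the back (1st, last, 2nd, 2nd-last, ...), then move the last character to the front.
"forward" → "fdorraw" → "wfdorra".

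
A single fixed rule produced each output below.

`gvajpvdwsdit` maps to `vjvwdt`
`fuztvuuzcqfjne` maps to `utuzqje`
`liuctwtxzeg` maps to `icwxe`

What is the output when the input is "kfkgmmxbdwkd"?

fgmbwd

The rule is to keep every other character starting from the second (positions 2nd, 4th, 6th, ...).
Applying that to "kfkgmmxbdwkd" gives "fgmbwd".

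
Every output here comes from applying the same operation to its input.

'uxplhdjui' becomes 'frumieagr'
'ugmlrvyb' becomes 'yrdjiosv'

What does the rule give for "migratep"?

mjfdoxqb

Each output is the input with this applied: move the last character to the front, then shift every letter 3 places backward in the alphabet (wrapping around).
Working it through for "migratep": intermediate "pmigrate", final "mjfdoxqb".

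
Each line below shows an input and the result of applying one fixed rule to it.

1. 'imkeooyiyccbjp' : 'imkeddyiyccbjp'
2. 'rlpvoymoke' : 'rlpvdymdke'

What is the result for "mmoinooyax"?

mmdinddyax

The transformation: replace every "o" with "d".
On "mmoinooyax" that produces "mmdinddyax".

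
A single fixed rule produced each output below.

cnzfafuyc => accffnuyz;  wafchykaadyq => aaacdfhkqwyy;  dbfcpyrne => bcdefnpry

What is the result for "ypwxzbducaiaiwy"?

The transformation: sort the characters into alphabetical order.
For "ypwxzbducaiaiwy" the result is "aabcdiipuwwxyyz".

aabcdiipuwwxyyz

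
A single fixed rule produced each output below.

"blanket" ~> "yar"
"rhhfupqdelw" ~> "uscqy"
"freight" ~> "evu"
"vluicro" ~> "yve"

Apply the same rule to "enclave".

ayi

The transformation: shift every letter 13 places forward in the alphabet (wrapping around) — i.e. ROT13, then keep every other character starting from the second (positions 2nd, 4th, 6th, ...).
For "enclave", step one produces "rapynir"; step two turns that into "ayi".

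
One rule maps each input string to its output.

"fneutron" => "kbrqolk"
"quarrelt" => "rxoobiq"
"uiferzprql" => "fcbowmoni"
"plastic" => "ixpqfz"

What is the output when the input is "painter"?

xfkqbo

What's happening: delete the first character, then shift every letter 3 places backward in the alphabet (wrapping around).
"painter" → "ainter" → "xfkqbo".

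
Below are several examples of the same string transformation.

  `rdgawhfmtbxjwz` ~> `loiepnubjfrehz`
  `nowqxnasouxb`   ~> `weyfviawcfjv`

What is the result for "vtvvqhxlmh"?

What's happening: move the first character to the end, then shift every letter 8 places forward in the alphabet (wrapping around).
Starting from "vtvvqhxlmh": after the first operation, "tvvqhxlmhv"; after the second, "bddypftupd".

bddypftupd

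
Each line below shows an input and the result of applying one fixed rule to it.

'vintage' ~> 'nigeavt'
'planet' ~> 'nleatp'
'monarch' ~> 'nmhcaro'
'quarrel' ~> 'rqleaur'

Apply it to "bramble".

The transformation: sort the characters into reverse alphabetical order, then move the first 2 characters to the end (rotate left by 2).
Working it through for "bramble": intermediate "rmlebba", final "lebbarm".
(Check on "quarrel": → "urrqlea" → "rqleaur" ✓)

lebbarm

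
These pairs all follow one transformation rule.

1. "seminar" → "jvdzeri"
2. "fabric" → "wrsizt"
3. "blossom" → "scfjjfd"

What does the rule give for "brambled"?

Each output is the input with this applied: shift every letter 9 places backward in the alphabet (wrapping around).
On "brambled" that produces "sirdscvu".

sirdscvu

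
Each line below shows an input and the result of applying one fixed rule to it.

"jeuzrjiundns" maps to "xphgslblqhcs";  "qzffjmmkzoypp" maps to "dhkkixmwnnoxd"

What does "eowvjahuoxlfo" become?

Rule — shift every letter 2 places backward in the alphabet (wrapping around), then move the first 3 characters to the end (rotate left by 3).
"eowvjahuoxlfo" → "cmuthyfsmvjdm" → "thyfsmvjdmcmu".

thyfsmvjdmcmu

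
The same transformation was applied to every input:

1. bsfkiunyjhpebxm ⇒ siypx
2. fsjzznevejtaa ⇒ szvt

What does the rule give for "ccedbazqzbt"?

cbqt

Each output is the input with this applied: keep one character in every 3, starting at position 2 (positions 2nd, 5th, 8th, ...).
Doing the same to "ccedbazqzbt": "cbqt".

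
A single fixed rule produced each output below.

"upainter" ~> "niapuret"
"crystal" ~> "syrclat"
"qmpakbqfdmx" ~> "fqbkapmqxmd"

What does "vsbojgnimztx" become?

The transformation: reverse the string, then move the first 3 characters to the end (rotate left by 3).
For "vsbojgnimztx", step one produces "xtzmingjobsv"; step two turns that into "mingjobsvxtz".

mingjobsvxtz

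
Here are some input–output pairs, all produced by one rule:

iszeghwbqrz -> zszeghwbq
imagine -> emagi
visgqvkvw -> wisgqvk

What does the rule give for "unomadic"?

cnomad

What's happening: swap the first and last characters, then delete the last 2 characters.
"unomadic" → "cnomadiu" → "cnomad".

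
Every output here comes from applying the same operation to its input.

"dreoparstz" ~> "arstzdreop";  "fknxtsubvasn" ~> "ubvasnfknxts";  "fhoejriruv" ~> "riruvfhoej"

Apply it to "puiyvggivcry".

What's happening: swap the front and back halves of the string.
Applying that to "puiyvggivcry" gives "givcrypuiyvg".

givcrypuiyvg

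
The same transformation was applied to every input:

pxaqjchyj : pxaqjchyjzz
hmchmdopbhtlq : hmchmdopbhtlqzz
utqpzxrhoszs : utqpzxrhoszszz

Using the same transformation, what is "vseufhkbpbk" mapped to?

The rule is to append "zz".
On "vseufhkbpbk" that produces "vseufhkbpbkzz".

vseufhkbpbkzz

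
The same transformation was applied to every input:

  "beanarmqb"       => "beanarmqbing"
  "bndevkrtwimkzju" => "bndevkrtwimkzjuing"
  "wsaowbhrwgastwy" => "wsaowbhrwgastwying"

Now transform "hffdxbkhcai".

What's happening: append "ing".
On "hffdxbkhcai" that produces "hffdxbkhcaiing".

hffdxbkhcaiing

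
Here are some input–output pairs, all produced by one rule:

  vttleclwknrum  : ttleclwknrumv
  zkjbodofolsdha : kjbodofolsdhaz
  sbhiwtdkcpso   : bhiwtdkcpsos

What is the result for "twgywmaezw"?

wgywmaezwt

The rule is to move the first character to the end.
Applying that to "twgywmaezw" gives "wgywmaezwt".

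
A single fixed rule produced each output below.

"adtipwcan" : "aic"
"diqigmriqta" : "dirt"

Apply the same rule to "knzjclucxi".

What's happening: keep one character in every 3, starting at position 1 (positions 1st, 4th, 7th, ...).
Applying that to "knzjclucxi" gives "kjui".

kjui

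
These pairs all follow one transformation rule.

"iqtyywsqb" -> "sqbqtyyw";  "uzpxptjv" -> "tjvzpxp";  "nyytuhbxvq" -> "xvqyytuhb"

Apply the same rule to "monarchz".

Rule — delete the first character, then move the last 3 characters to the front (rotate right by 3).
"monarchz" → "onarchz" → "chzonar".

chzonar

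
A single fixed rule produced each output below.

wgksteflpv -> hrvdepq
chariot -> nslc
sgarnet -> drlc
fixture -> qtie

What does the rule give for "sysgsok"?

The rule is to delete the last 3 characters, then shift every letter 11 places forward in the alphabet (wrapping around).
For "sysgsok", step one produces "sysg"; step two turns that into "djdr".
(Check on "sgarnet": → "sgar" → "drlc" ✓)

djdr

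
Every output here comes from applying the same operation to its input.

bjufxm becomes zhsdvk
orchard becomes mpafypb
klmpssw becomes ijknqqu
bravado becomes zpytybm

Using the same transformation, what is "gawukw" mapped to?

Rule — shift every letter 2 places backward in the alphabet (wrapping around).
On "gawukw" that produces "eyusiu".

eyusiu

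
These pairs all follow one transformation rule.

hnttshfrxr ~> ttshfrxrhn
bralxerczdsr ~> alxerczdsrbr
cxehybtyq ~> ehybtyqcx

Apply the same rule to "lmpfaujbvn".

pfaujbvnlm

Looking at the pairs, the operation is to move the first 2 characters to the end (rotate left by 2).
Doing the same to "lmpfaujbvn": "pfaujbvnlm".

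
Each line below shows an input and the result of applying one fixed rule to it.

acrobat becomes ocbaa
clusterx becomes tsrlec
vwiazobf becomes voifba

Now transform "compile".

The pattern: sort the characters into reverse alphabetical order, then delete the first 2 characters.
Working it through for "compile": intermediate "pomliec", final "mliec".

mliec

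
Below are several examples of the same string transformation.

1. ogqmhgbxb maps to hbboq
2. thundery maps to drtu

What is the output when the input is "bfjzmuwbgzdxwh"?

What's happening: keep every other character starting from the first (positions 1st, 3rd, 5th, ...), then move the first 2 characters to the end (rotate left by 2).
Applying that to "bfjzmuwbgzdxwh" gives "mwgdwbj".

mwgdwbj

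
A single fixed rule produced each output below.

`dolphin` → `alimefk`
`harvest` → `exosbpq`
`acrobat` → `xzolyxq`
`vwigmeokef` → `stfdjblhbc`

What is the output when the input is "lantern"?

ixkqbok

Rule — shift every letter 3 places backward in the alphabet (wrapping around).
For "lantern" the result is "ixkqbok".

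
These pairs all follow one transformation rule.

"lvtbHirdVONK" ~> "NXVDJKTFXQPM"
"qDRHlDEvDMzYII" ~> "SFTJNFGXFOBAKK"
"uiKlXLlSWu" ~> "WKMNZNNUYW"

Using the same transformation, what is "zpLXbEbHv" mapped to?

The transformation: shift every letter 2 places forward in the alphabet (wrapping around), then convert every letter to uppercase.
Working it through for "zpLXbEbHv": intermediate "brNZdGdJx", final "BRNZDGDJX".

BRNZDGDJX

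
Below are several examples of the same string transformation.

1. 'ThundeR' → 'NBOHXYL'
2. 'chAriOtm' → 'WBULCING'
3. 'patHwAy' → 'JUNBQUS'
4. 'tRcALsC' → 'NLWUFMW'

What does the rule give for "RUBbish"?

What's happening: shift every letter 6 places backward in the alphabet (wrapping around), then convert every letter to uppercase.
Doing the same to "RUBbish": "LOVVCMB".

LOVVCMB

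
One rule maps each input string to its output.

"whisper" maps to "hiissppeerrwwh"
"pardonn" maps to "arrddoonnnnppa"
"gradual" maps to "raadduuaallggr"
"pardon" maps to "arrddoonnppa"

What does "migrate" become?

iggrraatteemmi

What's happening: double every character, then move the first 3 characters to the end (rotate left by 3).
Applying both steps to "migrate": "mmiiggrraattee", then "iggrraatteemmi".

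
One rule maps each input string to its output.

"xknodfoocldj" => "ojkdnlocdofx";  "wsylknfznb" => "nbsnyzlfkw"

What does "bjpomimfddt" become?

itjdpdofmmb

Looking at the pairs, the operation is to take characters alternately from the front and the back (1st, last, 2nd, 2nd-last, ...), then swap the first and last characters.
"bjpomimfddt" → "btjdpdofmmi" → "itjdpdofmmb".
(Check on "wsylknfznb": → "wbsnyzlfkn" → "nbsnyzlfkw" ✓)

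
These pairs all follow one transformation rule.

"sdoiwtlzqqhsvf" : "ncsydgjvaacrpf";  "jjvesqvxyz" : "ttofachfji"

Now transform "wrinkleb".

In each case the input is transformed by: swap each adjacent pair of characters (1↔2, 3↔4, ...), then shift every letter 10 places forward in the alphabet (wrapping around).
For "wrinkleb", step one produces "rwnilkbe"; step two turns that into "bgxsvulo".
(Check on "sdoiwtlzqqhsvf": → "dsiotwzlqqshfv" → "ncsydgjvaacrpf" ✓)

bgxsvulo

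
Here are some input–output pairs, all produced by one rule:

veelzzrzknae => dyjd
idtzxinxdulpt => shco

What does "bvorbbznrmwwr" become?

What's happening: shift every letter 1 place backward in the alphabet (wrapping around), then keep one character in every 3, starting at position 3 (positions 3rd, 6th, 9th, ...).
For "bvorbbznrmwwr" the result is "naqv".

naqv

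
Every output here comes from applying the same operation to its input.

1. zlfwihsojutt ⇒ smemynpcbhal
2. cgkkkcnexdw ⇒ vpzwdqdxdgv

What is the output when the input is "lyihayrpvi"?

ebrobiaktr

In each case the input is transformed by: shift every letter 7 places backward in the alphabet (wrapping around), then take characters alternately from the front and the back (1st, last, 2nd, 2nd-last, ...).
Applying that to "lyihayrpvi" gives "ebrobiaktr".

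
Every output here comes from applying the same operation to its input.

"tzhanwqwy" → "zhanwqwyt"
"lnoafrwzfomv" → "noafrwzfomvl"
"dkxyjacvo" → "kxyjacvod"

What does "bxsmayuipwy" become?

Looking at the pairs, the operation is to move the first character to the end.
"bxsmayuipwy" → "xsmayuipwyb".

xsmayuipwyb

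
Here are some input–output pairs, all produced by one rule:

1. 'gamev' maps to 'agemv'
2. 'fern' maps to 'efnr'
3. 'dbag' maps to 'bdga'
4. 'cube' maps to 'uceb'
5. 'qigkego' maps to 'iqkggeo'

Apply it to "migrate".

The pattern: swap each adjacent pair of characters (1↔2, 3↔4, ...).
"migrate" → "imrgtae".

imrgtae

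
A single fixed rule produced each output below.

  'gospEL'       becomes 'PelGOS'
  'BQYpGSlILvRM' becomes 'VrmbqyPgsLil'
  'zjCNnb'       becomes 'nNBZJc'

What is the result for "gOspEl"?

Rule — flip the case of every letter, then move the last 3 characters to the front (rotate right by 3).
For "gOspEl", step one produces "GoSPeL"; step two turns that into "PeLGoS".

PeLGoS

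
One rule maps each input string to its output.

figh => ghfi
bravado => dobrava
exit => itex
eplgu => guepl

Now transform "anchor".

oranch

Looking at the pairs, the operation is to move the last 2 characters to the front (rotate right by 2).
On "anchor" that produces "oranch".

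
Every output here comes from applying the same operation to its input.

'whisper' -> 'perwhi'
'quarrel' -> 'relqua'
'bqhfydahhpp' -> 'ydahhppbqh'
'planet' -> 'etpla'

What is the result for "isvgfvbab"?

In each case the input is transformed by: move the first 3 characters to the end (rotate left by 3), then delete the first character.
Working it through for "isvgfvbab": intermediate "gfvbabisv", final "fvbabisv".

fvbabisv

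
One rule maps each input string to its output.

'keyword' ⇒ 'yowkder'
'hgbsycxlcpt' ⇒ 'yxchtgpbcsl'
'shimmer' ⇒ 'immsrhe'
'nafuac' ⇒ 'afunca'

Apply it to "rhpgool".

pogrlho

What's happening: take characters alternately from the front and the back (1st, last, 2nd, 2nd-last, ...), then move the last 3 characters to the front (rotate right by 3).
For "rhpgool", step one produces "rlhopog"; step two turns that into "pogrlho".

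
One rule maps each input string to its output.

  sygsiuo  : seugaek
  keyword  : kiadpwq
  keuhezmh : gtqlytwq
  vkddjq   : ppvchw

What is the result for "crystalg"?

kefmxsod

Looking at the pairs, the operation is to move the first 2 characters to the end (rotate left by 2), then shift every letter 12 places forward in the alphabet (wrapping around).
"crystalg" → "ystalgcr" → "kefmxsod".
(Check on "vkddjq": → "ddjqvk" → "ppvchw" ✓)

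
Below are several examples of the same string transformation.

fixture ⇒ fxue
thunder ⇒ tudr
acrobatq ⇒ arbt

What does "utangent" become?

The pattern: keep every other character starting from the first (positions 1st, 3rd, 5th, ...).
Doing the same to "utangent": "uagn".

uagn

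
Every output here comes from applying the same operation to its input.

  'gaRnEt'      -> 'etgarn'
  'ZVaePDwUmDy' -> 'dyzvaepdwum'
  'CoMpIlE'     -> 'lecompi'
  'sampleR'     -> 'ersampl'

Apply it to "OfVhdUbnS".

nsofvhdub

Looking at the pairs, the operation is to move the last 2 characters to the front (rotate right by 2), then convert every letter to lowercase.
For "OfVhdUbnS", step one produces "nSOfVhdUb"; step two turns that into "nsofvhdub".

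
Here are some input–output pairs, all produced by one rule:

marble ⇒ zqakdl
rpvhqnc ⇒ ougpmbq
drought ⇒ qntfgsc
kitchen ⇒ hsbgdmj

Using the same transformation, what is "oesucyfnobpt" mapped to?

In each case the input is transformed by: shift every letter 1 place backward in the alphabet (wrapping around), then move the first character to the end.
On "oesucyfnobpt": the first step gives "ndrtbxemnaos", and the second then gives "drtbxemnaosn".

drtbxemnaosn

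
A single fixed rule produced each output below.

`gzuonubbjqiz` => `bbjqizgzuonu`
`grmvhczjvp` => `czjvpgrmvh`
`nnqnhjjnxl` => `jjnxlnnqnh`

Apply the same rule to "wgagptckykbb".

The transformation: swap the front and back halves of the string.
Doing the same to "wgagptckykbb": "ckykbbwgagpt".

ckykbbwgagpt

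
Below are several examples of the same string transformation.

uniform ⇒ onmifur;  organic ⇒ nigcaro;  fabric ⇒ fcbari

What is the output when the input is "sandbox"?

The transformation: sort the characters into reverse alphabetical order, then move the first 2 characters to the end (rotate left by 2).
For "sandbox" the result is "ondbaxs".

ondbaxs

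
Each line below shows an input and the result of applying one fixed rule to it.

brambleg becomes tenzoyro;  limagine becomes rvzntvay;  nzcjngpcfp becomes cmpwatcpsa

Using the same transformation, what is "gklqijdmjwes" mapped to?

The transformation: swap the first and last characters, then shift every letter 13 places forward in the alphabet (wrapping around) — i.e. ROT13.
On "gklqijdmjwes": the first step gives "sklqijdmjweg", and the second then gives "fxydvwqzwjrt".

fxydvwqzwjrt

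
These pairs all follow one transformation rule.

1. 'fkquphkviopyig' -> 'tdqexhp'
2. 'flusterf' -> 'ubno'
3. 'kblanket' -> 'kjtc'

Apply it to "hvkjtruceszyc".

The rule is to shift every letter 9 places forward in the alphabet (wrapping around), then keep every other character starting from the second (positions 2nd, 4th, 6th, ...).
Starting from "hvkjtruceszyc": after the first operation, "qetscadlnbihl"; after the second, "esalbh".

esalbh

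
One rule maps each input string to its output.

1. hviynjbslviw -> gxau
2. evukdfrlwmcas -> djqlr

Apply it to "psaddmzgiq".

ocyp

Looking at the pairs, the operation is to keep one character in every 3, starting at position 1 (positions 1st, 4th, 7th, ...), then shift every letter 1 place backward in the alphabet (wrapping around).
Working it through for "psaddmzgiq": intermediate "pdzq", final "ocyp".
(Check on "hviynjbslviw": → "hybv" → "gxau" ✓)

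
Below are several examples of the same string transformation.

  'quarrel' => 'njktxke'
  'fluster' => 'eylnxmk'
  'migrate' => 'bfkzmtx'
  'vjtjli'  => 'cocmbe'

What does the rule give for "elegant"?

Looking at the pairs, the operation is to swap each adjacent pair of characters (1↔2, 3↔4, ...), then shift every letter 7 places backward in the alphabet (wrapping around).
Starting from "elegant": after the first operation, "legenat"; after the second, "exzxgtm".

exzxgtm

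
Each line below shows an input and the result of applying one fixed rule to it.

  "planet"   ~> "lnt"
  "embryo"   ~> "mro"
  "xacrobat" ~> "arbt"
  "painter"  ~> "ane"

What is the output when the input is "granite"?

Each output is the input with this applied: keep every other character starting from the second (positions 2nd, 4th, 6th, ...).
Applying that to "granite" gives "rnt".

rnt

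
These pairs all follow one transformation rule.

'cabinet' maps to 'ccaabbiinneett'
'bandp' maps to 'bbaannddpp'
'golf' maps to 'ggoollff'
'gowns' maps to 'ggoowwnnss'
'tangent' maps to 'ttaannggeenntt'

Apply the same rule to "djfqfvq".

ddjjffqqffvvqq

Rule — double every character.
Doing the same to "djfqfvq": "ddjjffqqffvvqq".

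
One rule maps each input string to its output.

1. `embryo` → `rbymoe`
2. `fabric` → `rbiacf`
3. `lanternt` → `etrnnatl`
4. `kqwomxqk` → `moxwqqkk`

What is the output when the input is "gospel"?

pseolg

Looking at the pairs, the operation is to swap the front and back halves of the string, then take characters alternately from the front and the back (1st, last, 2nd, 2nd-last, ...).
For "gospel", step one produces "pelgos"; step two turns that into "pseolg".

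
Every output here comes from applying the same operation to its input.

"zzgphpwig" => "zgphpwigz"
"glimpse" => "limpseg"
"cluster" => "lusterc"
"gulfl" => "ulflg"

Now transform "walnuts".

alnutsw

Rule — move the first character to the end.
For "walnuts" the result is "alnutsw".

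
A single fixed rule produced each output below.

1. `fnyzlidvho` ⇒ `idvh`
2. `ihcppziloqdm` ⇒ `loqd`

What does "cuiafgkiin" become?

The rule is to move the last character to the front, then keep only the last 4 characters.
Applying that to "cuiafgkiin" gives "gkii".

gkii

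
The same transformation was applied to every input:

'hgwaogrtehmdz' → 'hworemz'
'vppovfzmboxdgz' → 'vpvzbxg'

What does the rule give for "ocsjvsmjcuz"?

osvmcz

Each output is the input with this applied: keep every other character starting from the first (positions 1st, 3rd, 5th, ...).
On "ocsjvsmjcuz" that produces "osvmcz".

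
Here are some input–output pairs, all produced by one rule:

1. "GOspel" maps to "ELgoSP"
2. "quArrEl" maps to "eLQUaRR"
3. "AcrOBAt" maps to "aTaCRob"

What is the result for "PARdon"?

In each case the input is transformed by: flip the case of every letter, then move the last 2 characters to the front (rotate right by 2).
Starting from "PARdon": after the first operation, "parDON"; after the second, "ONparD".

ONparD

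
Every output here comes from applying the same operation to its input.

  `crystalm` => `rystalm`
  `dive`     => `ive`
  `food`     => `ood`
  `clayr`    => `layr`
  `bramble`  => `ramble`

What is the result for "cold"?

The transformation: delete the first character.
So "cold" becomes "old".

old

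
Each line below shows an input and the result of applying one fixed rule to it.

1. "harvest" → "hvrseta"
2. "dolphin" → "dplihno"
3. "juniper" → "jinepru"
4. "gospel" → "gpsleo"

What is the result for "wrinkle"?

Looking at the pairs, the operation is to swap each adjacent pair of characters (1↔2, 3↔4, ...), then move the first character to the end.
"wrinkle" → "rwnilke" → "wnilker".
(Check on "harvest": → "ahvrset" → "hvrseta" ✓)

wnilker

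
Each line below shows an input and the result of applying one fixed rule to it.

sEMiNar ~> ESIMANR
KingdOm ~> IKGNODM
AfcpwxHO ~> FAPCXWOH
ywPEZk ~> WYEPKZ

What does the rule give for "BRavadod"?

The pattern: swap each adjacent pair of characters (1↔2, 3↔4, ...), then convert every letter to uppercase.
On "BRavadod": the first step gives "RBvadado", and the second then gives "RBVADADO".

RBVADADO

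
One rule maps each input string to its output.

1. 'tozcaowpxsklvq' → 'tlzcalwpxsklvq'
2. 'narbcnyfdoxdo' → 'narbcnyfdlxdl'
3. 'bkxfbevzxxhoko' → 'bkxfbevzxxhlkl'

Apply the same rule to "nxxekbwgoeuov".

What's happening: replace every "o" with "l".
So "nxxekbwgoeuov" becomes "nxxekbwgleulv".

nxxekbwgleulv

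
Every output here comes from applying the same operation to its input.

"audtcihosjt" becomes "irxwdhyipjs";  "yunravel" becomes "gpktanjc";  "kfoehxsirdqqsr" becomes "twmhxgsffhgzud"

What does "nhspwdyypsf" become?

elsnnehucwh

Rule — move the first 3 characters to the end (rotate left by 3), then shift every letter 11 places backward in the alphabet (wrapping around).
For "nhspwdyypsf", step one produces "pwdyypsfnhs"; step two turns that into "elsnnehucwh".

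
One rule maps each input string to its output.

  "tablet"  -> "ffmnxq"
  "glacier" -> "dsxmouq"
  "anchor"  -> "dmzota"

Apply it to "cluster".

doxgefq

Each output is the input with this applied: shift every letter 12 places forward in the alphabet (wrapping around), then move the last character to the front.
Working it through for "cluster": intermediate "oxgefqd", final "doxgefq".
(Check on "glacier": → "sxmouqd" → "dsxmouq" ✓)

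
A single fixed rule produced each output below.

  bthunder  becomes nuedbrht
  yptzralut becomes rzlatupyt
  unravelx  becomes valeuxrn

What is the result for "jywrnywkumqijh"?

nrwyukqmjijhwy

In each case the input is transformed by: move the first 3 characters to the end (rotate left by 3), then swap each adjacent pair of characters (1↔2, 3↔4, ...).
On "jywrnywkumqijh" that produces "nrwyukqmjijhwy".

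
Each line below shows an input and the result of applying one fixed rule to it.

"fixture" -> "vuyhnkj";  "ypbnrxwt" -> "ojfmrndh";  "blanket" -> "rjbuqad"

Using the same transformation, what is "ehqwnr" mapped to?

Looking at the pairs, the operation is to shift every letter 10 places backward in the alphabet (wrapping around), then take characters alternately from the front and the back (1st, last, 2nd, 2nd-last, ...).
On "ehqwnr": the first step gives "uxgmdh", and the second then gives "uhxdgm".

uhxdgm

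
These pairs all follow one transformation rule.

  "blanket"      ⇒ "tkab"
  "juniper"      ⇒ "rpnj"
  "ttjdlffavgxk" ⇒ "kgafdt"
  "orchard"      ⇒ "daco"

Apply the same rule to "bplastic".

Rule — reverse the string, then keep every other character starting from the first (positions 1st, 3rd, 5th, ...).
For "bplastic", step one produces "citsalpb"; step two turns that into "ctap".

ctap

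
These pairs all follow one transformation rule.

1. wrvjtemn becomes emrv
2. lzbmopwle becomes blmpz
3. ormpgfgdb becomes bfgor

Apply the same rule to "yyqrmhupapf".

ahpquy

In each case the input is transformed by: sort the characters into alphabetical order, then keep every other character starting from the first (positions 1st, 3rd, 5th, ...).
Starting from "yyqrmhupapf": after the first operation, "afhmppqruyy"; after the second, "ahpquy".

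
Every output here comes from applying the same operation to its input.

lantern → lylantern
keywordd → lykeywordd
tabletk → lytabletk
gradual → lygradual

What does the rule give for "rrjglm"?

lyrrjglm

The transformation: prepend "ly".
"rrjglm" → "lyrrjglm".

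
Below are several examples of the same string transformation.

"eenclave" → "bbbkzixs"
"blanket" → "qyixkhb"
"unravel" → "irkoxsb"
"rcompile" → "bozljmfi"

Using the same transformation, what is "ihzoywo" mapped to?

lfewlvt

The pattern: shift every letter 3 places backward in the alphabet (wrapping around), then move the last character to the front.
On "ihzoywo" that produces "lfewlvt".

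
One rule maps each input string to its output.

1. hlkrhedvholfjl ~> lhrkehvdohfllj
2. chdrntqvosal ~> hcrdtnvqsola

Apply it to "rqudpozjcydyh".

qrduopjzycydh

The rule is to swap each adjacent pair of characters (1↔2, 3↔4, ...).
On "rqudpozjcydyh" that produces "qrduopjzycydh".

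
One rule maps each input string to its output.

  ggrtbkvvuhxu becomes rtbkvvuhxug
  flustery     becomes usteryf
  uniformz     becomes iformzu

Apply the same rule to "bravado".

What's happening: move the first character to the end, then delete the first character.
"bravado" → "ravadob" → "avadob".
(Check on "flustery": → "lusteryf" → "usteryf" ✓)

avadob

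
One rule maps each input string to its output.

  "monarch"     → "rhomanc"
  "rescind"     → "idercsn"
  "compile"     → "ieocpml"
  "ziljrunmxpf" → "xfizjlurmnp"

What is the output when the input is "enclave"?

Looking at the pairs, the operation is to swap each adjacent pair of characters (1↔2, 3↔4, ...), then move the last 2 characters to the front (rotate right by 2).
On "enclave" that produces "aenelcv".

aenelcv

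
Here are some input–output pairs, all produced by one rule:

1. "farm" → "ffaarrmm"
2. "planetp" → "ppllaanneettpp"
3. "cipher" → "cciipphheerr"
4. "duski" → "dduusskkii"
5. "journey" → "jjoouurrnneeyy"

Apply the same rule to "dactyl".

ddaaccttyyll

The transformation: double every character.
Doing the same to "dactyl": "ddaaccttyyll".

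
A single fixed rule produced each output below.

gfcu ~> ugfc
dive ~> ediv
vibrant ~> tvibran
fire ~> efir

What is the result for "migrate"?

emigrat

Each output is the input with this applied: move the last character to the front.
Doing the same to "migrate": "emigrat".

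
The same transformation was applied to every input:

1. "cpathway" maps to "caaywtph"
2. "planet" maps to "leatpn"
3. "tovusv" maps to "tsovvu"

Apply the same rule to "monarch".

hcaronm

The transformation: sort the characters into reverse alphabetical order, then move the last 3 characters to the front (rotate right by 3).
Starting from "monarch": after the first operation, "ronmhca"; after the second, "hcaronm".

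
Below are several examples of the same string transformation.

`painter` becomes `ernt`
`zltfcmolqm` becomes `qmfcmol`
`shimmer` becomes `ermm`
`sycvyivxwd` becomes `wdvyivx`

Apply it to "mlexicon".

onxic

Each output is the input with this applied: delete the first 3 characters, then move the last 2 characters to the front (rotate right by 2).
Starting from "mlexicon": after the first operation, "xicon"; after the second, "onxic".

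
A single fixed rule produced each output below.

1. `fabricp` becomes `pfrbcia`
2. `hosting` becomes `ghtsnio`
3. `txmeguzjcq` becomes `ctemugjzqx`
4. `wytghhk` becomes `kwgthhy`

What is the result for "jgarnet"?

The rule is to swap each adjacent pair of characters (1↔2, 3↔4, ...), then swap the first and last characters.
Working it through for "jgarnet": intermediate "gjraent", final "tjraeng".

tjraeng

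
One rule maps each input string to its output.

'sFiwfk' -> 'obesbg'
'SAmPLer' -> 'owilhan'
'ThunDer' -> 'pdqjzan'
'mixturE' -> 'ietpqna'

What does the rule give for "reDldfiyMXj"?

nazhzbeuitf

What's happening: shift every letter 4 places backward in the alphabet (wrapping around), then convert every letter to lowercase.
Working it through for "reDldfiyMXj": intermediate "naZhzbeuITf", final "nazhzbeuitf".
(Check on "ThunDer": → "PdqjZan" → "pdqjzan" ✓)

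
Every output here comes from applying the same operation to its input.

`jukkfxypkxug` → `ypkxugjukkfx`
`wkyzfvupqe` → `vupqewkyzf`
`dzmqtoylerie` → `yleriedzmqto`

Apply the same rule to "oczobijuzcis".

juzcisoczobi

Each output is the input with this applied: swap the front and back halves of the string.
Doing the same to "oczobijuzcis": "juzcisoczobi".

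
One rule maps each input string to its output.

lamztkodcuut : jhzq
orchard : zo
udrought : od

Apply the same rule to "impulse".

The pattern: shift every letter 3 places backward in the alphabet (wrapping around), then keep one character in every 3, starting at position 3 (positions 3rd, 6th, 9th, ...).
On "impulse": the first step gives "fjmripb", and the second then gives "mp".

mp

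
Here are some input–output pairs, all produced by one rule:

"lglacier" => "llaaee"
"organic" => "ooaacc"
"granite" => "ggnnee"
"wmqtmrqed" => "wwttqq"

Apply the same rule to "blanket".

bbnntt

Rule — keep one character in every 3, starting at position 1 (positions 1st, 4th, 7th, ...), then double every character.
Applying both steps to "blanket": "bnt", then "bbnntt".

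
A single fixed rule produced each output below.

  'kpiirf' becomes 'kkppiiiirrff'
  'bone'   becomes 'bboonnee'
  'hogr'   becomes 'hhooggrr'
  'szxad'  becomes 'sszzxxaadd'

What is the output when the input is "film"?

ffiillmm

Rule — double every character.
Doing the same to "film": "ffiillmm".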